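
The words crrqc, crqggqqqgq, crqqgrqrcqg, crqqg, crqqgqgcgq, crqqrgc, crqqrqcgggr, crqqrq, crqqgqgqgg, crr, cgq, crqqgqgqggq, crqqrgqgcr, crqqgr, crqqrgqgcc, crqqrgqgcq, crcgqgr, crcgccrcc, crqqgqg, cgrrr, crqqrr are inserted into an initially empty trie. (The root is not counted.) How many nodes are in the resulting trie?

61

Insert word by word; a character creates a node only if that edge doesn't already exist:
  "crrqc" → 5 new (c, r, r, q, c)
  "crqggqqqgq" → prefix "cr" already present; 8 new (q, g, g, q, q, q, g, q)
  "crqqgrqrcqg" → prefix "crq" already present; 8 new (q, g, r, q, r, c, q, g)
  "crqqg" → prefix "crqqg" already present; 0 new (none)
  "crqqgqgcgq" → prefix "crqqg" already present; 5 new (q, g, c, g, q)
  "crqqrgc" → prefix "crqq" already present; 3 new (r, g, c)
  "crqqrqcgggr" → prefix "crqqr" already present; 6 new (q, c, g, g, g, r)
  "crqqrq" → prefix "crqqrq" already present; 0 new (none)
  "crqqgqgqgg" → prefix "crqqgqg" already present; 3 new (q, g, g)
  "crr" → prefix "crr" already present; 0 new (none)
  "cgq" → prefix "c" already present; 2 new (g, q)
  "crqqgqgqggq" → prefix "crqqgqgqgg" already present; 1 new (q)
  "crqqrgqgcr" → prefix "crqqrg" already present; 4 new (q, g, c, r)
  "crqqgr" → prefix "crqqgr" already present; 0 new (none)
  "crqqrgqgcc" → prefix "crqqrgqgc" already present; 1 new (c)
  "crqqrgqgcq" → prefix "crqqrgqgc" already present; 1 new (q)
  "crcgqgr" → prefix "cr" already present; 5 new (c, g, q, g, r)
  "crcgccrcc" → prefix "crcg" already present; 5 new (c, c, r, c, c)
  "crqqgqg" → prefix "crqqgqg" already present; 0 new (none)
  "cgrrr" → prefix "cg" already present; 3 new (r, r, r)
  "crqqrr" → prefix "crqqr" already present; 1 new (r)
Total nodes = 5 + 8 + 8 + 0 + 5 + 3 + 6 + 0 + 3 + 0 + 2 + 1 + 4 + 0 + 1 + 1 + 5 + 5 + 0 + 3 + 1 = 61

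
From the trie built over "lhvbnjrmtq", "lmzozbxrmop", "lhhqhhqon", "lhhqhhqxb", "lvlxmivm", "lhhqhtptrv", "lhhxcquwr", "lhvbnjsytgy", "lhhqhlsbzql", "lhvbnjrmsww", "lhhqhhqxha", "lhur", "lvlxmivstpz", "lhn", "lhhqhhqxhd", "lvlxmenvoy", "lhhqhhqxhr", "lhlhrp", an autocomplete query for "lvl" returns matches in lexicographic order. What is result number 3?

lvlxmivstpz

Words with prefix "lvl", in lexicographic order: "lvlxmenvoy", "lvlxmivm", "lvlxmivstpz"
The 3rd is lvlxmivstpz.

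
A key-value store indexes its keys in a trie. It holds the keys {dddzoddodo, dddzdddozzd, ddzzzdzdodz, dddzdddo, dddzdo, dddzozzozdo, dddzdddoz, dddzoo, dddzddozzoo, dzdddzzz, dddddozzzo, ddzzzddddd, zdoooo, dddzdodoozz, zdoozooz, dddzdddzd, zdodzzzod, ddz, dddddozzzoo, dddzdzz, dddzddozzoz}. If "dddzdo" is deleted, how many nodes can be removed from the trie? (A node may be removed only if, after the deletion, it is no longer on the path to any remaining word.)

0

A node on "dddzdo"'s path can go only if nothing else ends at it or branches off below it.
Every node on "dddzdo" is still needed (e.g. by "dddzdodoozz"), so nothing is freed.
Nodes removed: 0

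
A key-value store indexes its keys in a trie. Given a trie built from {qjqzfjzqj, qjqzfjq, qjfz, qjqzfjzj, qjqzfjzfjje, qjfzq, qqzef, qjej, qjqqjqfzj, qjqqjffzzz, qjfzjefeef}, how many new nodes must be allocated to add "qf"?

1

"q" is already a path in the trie; the remaining "f" must be added.
Each of the 1 remaining characters creates one node.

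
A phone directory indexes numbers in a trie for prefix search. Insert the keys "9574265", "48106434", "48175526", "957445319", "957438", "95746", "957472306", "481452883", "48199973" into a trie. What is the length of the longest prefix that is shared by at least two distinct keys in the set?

Look for the deepest trie node that still has at least two words in its subtree.
"9574265" and "957438" agree on "9574" (4 characters) before diverging; nothing deeper is shared.
Longest shared-prefix length: 4

4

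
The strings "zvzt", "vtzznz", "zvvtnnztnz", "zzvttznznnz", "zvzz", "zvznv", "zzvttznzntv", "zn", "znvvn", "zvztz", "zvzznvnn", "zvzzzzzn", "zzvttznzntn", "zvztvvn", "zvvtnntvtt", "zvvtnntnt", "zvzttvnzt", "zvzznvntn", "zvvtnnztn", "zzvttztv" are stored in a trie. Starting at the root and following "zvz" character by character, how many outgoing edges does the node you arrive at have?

Follow the path "zvz" to its node, then look at its outgoing edges.
Characters that immediately follow "zvz" among the stored strings: {n, t, z}.
That node has 3 child edges.

3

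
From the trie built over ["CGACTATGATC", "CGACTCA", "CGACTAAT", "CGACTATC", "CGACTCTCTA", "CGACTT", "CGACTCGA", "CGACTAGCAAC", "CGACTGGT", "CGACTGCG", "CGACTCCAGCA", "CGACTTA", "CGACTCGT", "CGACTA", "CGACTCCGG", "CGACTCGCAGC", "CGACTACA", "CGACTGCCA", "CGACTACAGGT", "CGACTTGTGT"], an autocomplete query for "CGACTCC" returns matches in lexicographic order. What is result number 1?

Words with prefix "CGACTCC", in lexicographic order: "CGACTCCAGCA", "CGACTCCGG"
Position 1: CGACTCCAGCA

CGACTCCAGCA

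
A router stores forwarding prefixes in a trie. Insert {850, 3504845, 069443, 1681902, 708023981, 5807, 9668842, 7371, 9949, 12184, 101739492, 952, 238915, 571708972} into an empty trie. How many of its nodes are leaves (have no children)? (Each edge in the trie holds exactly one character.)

14

Leaves are exactly the stored words that no other stored word extends.
Those words: "069443", "101739492", "12184", "1681902", "238915", "3504845", "571708972", "5807", "708023981", "7371", "850", "952", "9668842", "9949"
Leaf count: 14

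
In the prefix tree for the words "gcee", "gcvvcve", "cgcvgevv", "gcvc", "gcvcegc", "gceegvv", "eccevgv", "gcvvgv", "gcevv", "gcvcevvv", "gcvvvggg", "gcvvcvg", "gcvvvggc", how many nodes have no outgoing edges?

A leaf is a node with no children — equivalently, the end of a word that is not a proper prefix of any other stored word.
Those words: "cgcvgevv", "eccevgv", "gceegvv", "gcevv", "gcvcegc", "gcvcevvv", "gcvvcve", "gcvvcvg", "gcvvgv", "gcvvvggc", "gcvvvggg"
Leaf count: 11

11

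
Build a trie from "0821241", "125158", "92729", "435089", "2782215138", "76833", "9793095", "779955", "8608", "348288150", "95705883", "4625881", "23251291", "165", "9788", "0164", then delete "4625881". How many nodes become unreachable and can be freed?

Walk "4625881" from the leaf back toward the root, removing each node that no remaining word uses.
The suffix "625881" (6 nodes) is used only by "4625881"; the node for "4" still has the child "3", so pruning stops there.
Nodes removed: 6

6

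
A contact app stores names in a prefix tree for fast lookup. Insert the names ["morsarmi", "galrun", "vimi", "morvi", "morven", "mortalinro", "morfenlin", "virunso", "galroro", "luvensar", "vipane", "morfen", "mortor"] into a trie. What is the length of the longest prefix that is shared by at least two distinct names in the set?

The deepest shared node is where two words last agree before diverging.
"morfen" and "morfenlin" agree on "morfen" (6 characters) before diverging; nothing deeper is shared.
Longest shared-prefix length: 6

6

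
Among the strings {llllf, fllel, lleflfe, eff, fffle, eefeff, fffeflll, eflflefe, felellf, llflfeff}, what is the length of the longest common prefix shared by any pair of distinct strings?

3

The deepest shared node is where two words last agree before diverging.
e.g. "fffeflll" and "fffle" share the prefix "fff" of length 3; no pair shares a longer one.
Longest shared-prefix length: 3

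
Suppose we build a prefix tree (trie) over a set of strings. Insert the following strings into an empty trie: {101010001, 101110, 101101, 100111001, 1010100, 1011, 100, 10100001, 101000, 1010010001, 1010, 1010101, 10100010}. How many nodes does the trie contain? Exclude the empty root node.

33

Trace insertions, counting only characters that open a new branch:
  "101010001" → 9 new (1, 0, 1, 0, 1, 0, 0, 0, 1)
  "101110" → prefix "101" already present; 3 new (1, 1, 0)
  "101101" → prefix "1011" already present; 2 new (0, 1)
  "100111001" → prefix "10" already present; 7 new (0, 1, 1, 1, 0, 0, 1)
  "1010100" → prefix "1010100" already present; 0 new (none)
  "1011" → prefix "1011" already present; 0 new (none)
  "100" → prefix "100" already present; 0 new (none)
  "10100001" → prefix "1010" already present; 4 new (0, 0, 0, 1)
  "101000" → prefix "101000" already present; 0 new (none)
  "1010010001" → prefix "10100" already present; 5 new (1, 0, 0, 0, 1)
  "1010" → prefix "1010" already present; 0 new (none)
  "1010101" → prefix "101010" already present; 1 new (1)
  "10100010" → prefix "101000" already present; 2 new (1, 0)
Total nodes = 9 + 3 + 2 + 7 + 0 + 0 + 0 + 4 + 0 + 5 + 0 + 1 + 2 = 33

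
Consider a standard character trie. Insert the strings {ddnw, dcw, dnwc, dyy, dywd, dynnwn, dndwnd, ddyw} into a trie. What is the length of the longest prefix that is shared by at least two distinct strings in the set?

The deepest shared node is where two words last agree before diverging.
"ddnw" and "ddyw" agree on "dd" (2 characters) before diverging; nothing deeper is shared.
Longest shared-prefix length: 2

2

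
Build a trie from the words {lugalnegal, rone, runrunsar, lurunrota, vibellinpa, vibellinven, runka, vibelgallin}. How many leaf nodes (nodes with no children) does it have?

Leaves are exactly the stored words that no other stored word extends.
Those words: "lugalnegal", "lurunrota", "rone", "runka", "runrunsar", "vibelgallin", "vibellinpa", "vibellinven"
Leaf count: 8

8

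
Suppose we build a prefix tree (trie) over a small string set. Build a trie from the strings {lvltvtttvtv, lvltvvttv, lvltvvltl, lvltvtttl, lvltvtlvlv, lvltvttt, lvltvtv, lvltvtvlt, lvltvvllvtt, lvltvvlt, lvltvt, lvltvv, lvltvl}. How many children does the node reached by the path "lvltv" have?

Follow the path "lvltv" to its node, then look at its outgoing edges.
Distinct next characters after "lvltv": l, t, v.
That node has 3 child edges.

3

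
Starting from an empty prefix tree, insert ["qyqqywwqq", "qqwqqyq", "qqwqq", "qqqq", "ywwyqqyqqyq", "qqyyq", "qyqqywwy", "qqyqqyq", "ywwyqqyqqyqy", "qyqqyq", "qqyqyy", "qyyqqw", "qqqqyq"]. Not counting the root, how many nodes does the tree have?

46

Trace insertions, counting only characters that open a new branch:
  "qyqqywwqq" → 9 new (q, y, q, q, y, w, w, q, q)
  "qqwqqyq" → prefix "q" already present; 6 new (q, w, q, q, y, q)
  "qqwqq" → prefix "qqwqq" already present; 0 new (none)
  "qqqq" → prefix "qq" already present; 2 new (q, q)
  "ywwyqqyqqyq" → 11 new (y, w, w, y, q, q, y, q, q, y, q)
  "qqyyq" → prefix "qq" already present; 3 new (y, y, q)
  "qyqqywwy" → prefix "qyqqyww" already present; 1 new (y)
  "qqyqqyq" → prefix "qqy" already present; 4 new (q, q, y, q)
  "ywwyqqyqqyqy" → prefix "ywwyqqyqqyq" already present; 1 new (y)
  "qyqqyq" → prefix "qyqqy" already present; 1 new (q)
  "qqyqyy" → prefix "qqyq" already present; 2 new (y, y)
  "qyyqqw" → prefix "qy" already present; 4 new (y, q, q, w)
  "qqqqyq" → prefix "qqqq" already present; 2 new (y, q)
Total nodes = 9 + 6 + 0 + 2 + 11 + 3 + 1 + 4 + 1 + 1 + 2 + 4 + 2 = 46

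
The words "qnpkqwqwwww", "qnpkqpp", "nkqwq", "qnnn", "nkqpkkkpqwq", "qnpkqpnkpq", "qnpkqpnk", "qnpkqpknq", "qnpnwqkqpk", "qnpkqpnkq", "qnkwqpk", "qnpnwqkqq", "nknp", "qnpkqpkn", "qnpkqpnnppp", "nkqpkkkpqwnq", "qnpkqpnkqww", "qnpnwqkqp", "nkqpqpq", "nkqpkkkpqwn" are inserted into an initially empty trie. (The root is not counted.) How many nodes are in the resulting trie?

Count nodes per top-level branch (shared prefixes stored once):
  'n'-branch (nknp, nkqpkkkpqwn, nkqpkkkpqwnq, nkqpkkkpqwq, nkqpqpq, nkqwq): 20 nodes
  'q'-branch (qnkwqpk, qnnn, qnpkqpkn, qnpkqpknq, qnpkqpnk, qnpkqpnkpq, qnpkqpnkq, qnpkqpnkqww, qnpkqpnnppp, qnpkqpp, qnpkqwqwwww, qnpnwqkqp, qnpnwqkqpk, qnpnwqkqq): 42 nodes
Sum: 62

62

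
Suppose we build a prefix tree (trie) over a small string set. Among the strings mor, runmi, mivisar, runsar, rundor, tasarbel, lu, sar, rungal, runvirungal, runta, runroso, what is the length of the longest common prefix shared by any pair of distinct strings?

3

Look for the deepest trie node that still has at least two words in its subtree.
"rundor" and "rungal" agree on "run" (3 characters) before diverging; nothing deeper is shared.
Longest shared-prefix length: 3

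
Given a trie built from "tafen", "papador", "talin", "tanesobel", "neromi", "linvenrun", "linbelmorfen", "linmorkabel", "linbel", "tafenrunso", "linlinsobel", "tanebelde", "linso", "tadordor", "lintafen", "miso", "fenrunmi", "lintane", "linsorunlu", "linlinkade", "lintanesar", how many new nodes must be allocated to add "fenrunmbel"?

3

"fenrunm" is already a path in the trie; the remaining "bel" must be added.
New nodes needed: |"fenrunmbel"| − 7 = 10 − 7 = 3.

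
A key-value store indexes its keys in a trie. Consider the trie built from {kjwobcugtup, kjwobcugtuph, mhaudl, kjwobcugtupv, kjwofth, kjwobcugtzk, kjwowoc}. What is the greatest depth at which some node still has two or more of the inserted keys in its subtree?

The deepest shared node is where two words last agree before diverging.
"kjwobcugtup" and "kjwobcugtuph" agree on "kjwobcugtup" (11 characters) before diverging; nothing deeper is shared.
Longest shared-prefix length: 11

11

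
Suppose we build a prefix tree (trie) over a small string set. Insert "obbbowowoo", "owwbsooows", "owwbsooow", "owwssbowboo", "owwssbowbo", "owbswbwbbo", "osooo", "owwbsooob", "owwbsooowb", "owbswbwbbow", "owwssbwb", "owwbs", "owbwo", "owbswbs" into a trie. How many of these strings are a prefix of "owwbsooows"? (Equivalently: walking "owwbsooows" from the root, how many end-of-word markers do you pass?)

3

Check each prefix of "owwbsooows" against the stored set — each match is an end-marker on the path.
Prefixes of the query that are stored words: "owwbs", "owwbsooow", "owwbsooows"
Count: 3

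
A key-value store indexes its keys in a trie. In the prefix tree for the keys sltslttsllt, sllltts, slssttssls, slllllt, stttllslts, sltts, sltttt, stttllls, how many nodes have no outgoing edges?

A leaf is a node with no children — equivalently, the end of a word that is not a proper prefix of any other stored word.
Those words: "slllllt", "sllltts", "slssttssls", "sltslttsllt", "sltts", "sltttt", "stttllls", "stttllslts"
Leaf count: 8

8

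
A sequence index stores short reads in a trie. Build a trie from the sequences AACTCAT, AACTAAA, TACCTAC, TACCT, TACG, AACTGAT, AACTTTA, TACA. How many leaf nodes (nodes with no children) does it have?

7

Leaves are exactly the stored words that no other stored word extends.
Those words: "AACTAAA", "AACTCAT", "AACTGAT", "AACTTTA", "TACA", "TACCTAC", "TACG"
Leaf count: 7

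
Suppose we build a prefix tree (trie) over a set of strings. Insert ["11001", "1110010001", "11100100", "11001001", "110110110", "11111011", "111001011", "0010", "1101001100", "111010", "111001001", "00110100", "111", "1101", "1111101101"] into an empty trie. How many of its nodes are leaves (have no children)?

10

Leaves are exactly the stored words that no other stored word extends.
Those words: "0010", "00110100", "11001001", "1101001100", "110110110", "1110010001", "111001001", "111001011", "111010", "1111101101"
Leaf count: 10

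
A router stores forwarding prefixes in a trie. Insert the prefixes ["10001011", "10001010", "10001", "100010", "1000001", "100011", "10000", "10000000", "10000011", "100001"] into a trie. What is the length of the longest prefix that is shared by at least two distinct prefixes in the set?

Equivalently: take the maximum, over all pairs, of their longest common prefix length.
"1000001" and "10000011" agree on "1000001" (7 characters) before diverging; nothing deeper is shared.
Longest shared-prefix length: 7

7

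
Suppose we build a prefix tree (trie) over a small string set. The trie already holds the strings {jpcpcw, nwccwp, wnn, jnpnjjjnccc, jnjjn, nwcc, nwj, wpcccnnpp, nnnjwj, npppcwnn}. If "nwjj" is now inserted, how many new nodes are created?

Walking "nwjj" from the root, the first 3 characters ("nwj") follow existing edges; "j" is the first miss.
New nodes needed: |"nwjj"| − 3 = 4 − 3 = 1.

1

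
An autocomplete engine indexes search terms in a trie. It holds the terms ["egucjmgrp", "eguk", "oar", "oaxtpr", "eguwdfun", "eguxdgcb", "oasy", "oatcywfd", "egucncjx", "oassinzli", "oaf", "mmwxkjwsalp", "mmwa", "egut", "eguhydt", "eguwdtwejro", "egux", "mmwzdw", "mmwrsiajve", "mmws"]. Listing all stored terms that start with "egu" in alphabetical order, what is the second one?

egucncjx

Filter for "egu…" and sort: "egucjmgrp", "egucncjx", "eguhydt", "eguk", "egut", "eguwdfun", "eguwdtwejro", "egux", "eguxdgcb"
The 2nd is egucncjx.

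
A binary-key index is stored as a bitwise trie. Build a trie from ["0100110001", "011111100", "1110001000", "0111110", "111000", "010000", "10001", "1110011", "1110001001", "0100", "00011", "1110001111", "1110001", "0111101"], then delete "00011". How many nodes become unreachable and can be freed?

Walk "00011" from the leaf back toward the root, removing each node that no remaining word uses.
The suffix "0011" (4 nodes) is used only by "00011"; the node for "0" still has the child "1", so pruning stops there.
Nodes removed: 4

4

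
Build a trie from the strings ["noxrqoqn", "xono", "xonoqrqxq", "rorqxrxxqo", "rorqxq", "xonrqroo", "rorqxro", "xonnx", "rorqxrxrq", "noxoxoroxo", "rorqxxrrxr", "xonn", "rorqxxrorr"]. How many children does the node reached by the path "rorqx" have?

3

Walk "rorqx" from the root, arriving at one node.
Characters that immediately follow "rorqx" among the stored strings: {q, r, x}.
That node has 3 child edges.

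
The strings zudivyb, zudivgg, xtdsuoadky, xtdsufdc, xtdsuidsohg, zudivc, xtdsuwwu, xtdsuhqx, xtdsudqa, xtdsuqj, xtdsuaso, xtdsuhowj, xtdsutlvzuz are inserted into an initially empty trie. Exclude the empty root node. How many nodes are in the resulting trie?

52

Trace insertions, counting only characters that open a new branch:
  "zudivyb" → 7 new (z, u, d, i, v, y, b)
  "zudivgg" → prefix "zudiv" already present; 2 new (g, g)
  "xtdsuoadky" → 10 new (x, t, d, s, u, o, a, d, k, y)
  "xtdsufdc" → prefix "xtdsu" already present; 3 new (f, d, c)
  "xtdsuidsohg" → prefix "xtdsu" already present; 6 new (i, d, s, o, h, g)
  "zudivc" → prefix "zudiv" already present; 1 new (c)
  "xtdsuwwu" → prefix "xtdsu" already present; 3 new (w, w, u)
  "xtdsuhqx" → prefix "xtdsu" already present; 3 new (h, q, x)
  "xtdsudqa" → prefix "xtdsu" already present; 3 new (d, q, a)
  "xtdsuqj" → prefix "xtdsu" already present; 2 new (q, j)
  "xtdsuaso" → prefix "xtdsu" already present; 3 new (a, s, o)
  "xtdsuhowj" → prefix "xtdsuh" already present; 3 new (o, w, j)
  "xtdsutlvzuz" → prefix "xtdsu" already present; 6 new (t, l, v, z, u, z)
Total nodes = 7 + 2 + 10 + 3 + 6 + 1 + 3 + 3 + 3 + 2 + 3 + 3 + 6 = 52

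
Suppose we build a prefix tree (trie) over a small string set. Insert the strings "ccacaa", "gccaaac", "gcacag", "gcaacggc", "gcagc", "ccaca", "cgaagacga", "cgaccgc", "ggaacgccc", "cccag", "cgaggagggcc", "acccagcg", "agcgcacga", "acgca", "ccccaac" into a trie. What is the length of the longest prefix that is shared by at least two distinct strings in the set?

The deepest shared node is where two words last agree before diverging.
"ccaca" and "ccacaa" agree on "ccaca" (5 characters) before diverging; nothing deeper is shared.
Longest shared-prefix length: 5

5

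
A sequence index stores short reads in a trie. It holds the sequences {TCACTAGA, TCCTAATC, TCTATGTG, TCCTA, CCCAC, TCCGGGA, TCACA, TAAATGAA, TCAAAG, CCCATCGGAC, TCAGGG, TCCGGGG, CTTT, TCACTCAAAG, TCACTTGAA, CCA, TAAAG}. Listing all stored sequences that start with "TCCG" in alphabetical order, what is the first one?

TCCGGGA

Words with prefix "TCCG", in lexicographic order: "TCCGGGA", "TCCGGGG"
The 1st is TCCGGGA.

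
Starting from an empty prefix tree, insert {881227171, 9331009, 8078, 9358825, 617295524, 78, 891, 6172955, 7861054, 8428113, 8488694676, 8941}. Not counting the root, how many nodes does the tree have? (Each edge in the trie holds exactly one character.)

Trace insertions, counting only characters that open a new branch:
  "881227171" → 9 new (8, 8, 1, 2, 2, 7, 1, 7, 1)
  "9331009" → 7 new (9, 3, 3, 1, 0, 0, 9)
  "8078" → prefix "8" already present; 3 new (0, 7, 8)
  "9358825" → prefix "93" already present; 5 new (5, 8, 8, 2, 5)
  "617295524" → 9 new (6, 1, 7, 2, 9, 5, 5, 2, 4)
  "78" → 2 new (7, 8)
  "891" → prefix "8" already present; 2 new (9, 1)
  "6172955" → prefix "6172955" already present; 0 new (none)
  "7861054" → prefix "78" already present; 5 new (6, 1, 0, 5, 4)
  "8428113" → prefix "8" already present; 6 new (4, 2, 8, 1, 1, 3)
  "8488694676" → prefix "84" already present; 8 new (8, 8, 6, 9, 4, 6, 7, 6)
  "8941" → prefix "89" already present; 2 new (4, 1)
Total nodes = 9 + 7 + 3 + 5 + 9 + 2 + 2 + 0 + 5 + 6 + 8 + 2 = 58

58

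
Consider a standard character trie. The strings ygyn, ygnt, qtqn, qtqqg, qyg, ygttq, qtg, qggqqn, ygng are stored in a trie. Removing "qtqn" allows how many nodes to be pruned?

After clearing the end-marker at "qtqn", prune upward until reaching a node still needed by another word.
The suffix "n" (1 node) is used only by "qtqn"; the node for "qtq" still has the child "q", so pruning stops there.
Nodes removed: 1

1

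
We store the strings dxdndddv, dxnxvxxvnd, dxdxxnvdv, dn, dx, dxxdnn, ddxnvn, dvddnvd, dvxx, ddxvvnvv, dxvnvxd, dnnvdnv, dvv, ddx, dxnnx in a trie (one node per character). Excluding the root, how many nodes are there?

For each word, the new-node count is its length minus the longest prefix already in the trie:
  "dxdndddv" → 8 new (d, x, d, n, d, d, d, v)
  "dxnxvxxvnd" → prefix "dx" already present; 8 new (n, x, v, x, x, v, n, d)
  "dxdxxnvdv" → prefix "dxd" already present; 6 new (x, x, n, v, d, v)
  "dn" → prefix "d" already present; 1 new (n)
  "dx" → prefix "dx" already present; 0 new (none)
  "dxxdnn" → prefix "dx" already present; 4 new (x, d, n, n)
  "ddxnvn" → prefix "d" already present; 5 new (d, x, n, v, n)
  "dvddnvd" → prefix "d" already present; 6 new (v, d, d, n, v, d)
  "dvxx" → prefix "dv" already present; 2 new (x, x)
  "ddxvvnvv" → prefix "ddx" already present; 5 new (v, v, n, v, v)
  "dxvnvxd" → prefix "dx" already present; 5 new (v, n, v, x, d)
  "dnnvdnv" → prefix "dn" already present; 5 new (n, v, d, n, v)
  "dvv" → prefix "dv" already present; 1 new (v)
  "ddx" → prefix "ddx" already present; 0 new (none)
  "dxnnx" → prefix "dxn" already present; 2 new (n, x)
Total nodes = 8 + 8 + 6 + 1 + 0 + 4 + 5 + 6 + 2 + 5 + 5 + 5 + 1 + 0 + 2 = 58

58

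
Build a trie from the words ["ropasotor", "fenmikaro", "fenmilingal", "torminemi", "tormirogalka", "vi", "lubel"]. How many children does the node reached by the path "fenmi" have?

The children of the "fenmi" node are the distinct next characters among strings starting with "fenmi".
Characters that immediately follow "fenmi" among the stored strings: {k, l}.
That node has 2 child edges.

2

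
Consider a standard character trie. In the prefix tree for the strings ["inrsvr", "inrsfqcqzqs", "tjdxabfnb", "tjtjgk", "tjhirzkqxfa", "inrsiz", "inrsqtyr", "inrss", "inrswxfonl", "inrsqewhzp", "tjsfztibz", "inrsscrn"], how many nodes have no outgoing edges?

Leaves are exactly the stored words that no other stored word extends.
Those words: "inrsfqcqzqs", "inrsiz", "inrsqewhzp", "inrsqtyr", "inrsscrn", "inrsvr", "inrswxfonl", "tjdxabfnb", "tjhirzkqxfa", "tjsfztibz", "tjtjgk"
Leaf count: 11

11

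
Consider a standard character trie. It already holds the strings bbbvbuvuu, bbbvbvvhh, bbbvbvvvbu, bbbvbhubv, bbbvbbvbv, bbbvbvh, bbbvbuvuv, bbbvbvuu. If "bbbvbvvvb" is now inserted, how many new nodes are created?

"bbbvbvvvb" is already a full path in the trie; only an end-marker is added.
No new nodes are needed: 0.

0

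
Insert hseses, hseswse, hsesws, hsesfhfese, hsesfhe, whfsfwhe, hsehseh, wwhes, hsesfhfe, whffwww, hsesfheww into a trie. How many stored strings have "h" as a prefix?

8

Filter for entries beginning with "h":
Words under "h": hsehseh, hseses, hsesfhe, hsesfheww, hsesfhfe, hsesfhfese, hsesws, hseswse
Count: 8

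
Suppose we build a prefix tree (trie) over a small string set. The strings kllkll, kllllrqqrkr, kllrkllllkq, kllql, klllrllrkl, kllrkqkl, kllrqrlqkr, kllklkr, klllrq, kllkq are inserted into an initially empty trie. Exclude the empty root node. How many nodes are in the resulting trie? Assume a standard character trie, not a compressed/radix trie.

43

For each word, the new-node count is its length minus the longest prefix already in the trie:
  "kllkll" → 6 new (k, l, l, k, l, l)
  "kllllrqqrkr" → prefix "kll" already present; 8 new (l, l, r, q, q, r, k, r)
  "kllrkllllkq" → prefix "kll" already present; 8 new (r, k, l, l, l, l, k, q)
  "kllql" → prefix "kll" already present; 2 new (q, l)
  "klllrllrkl" → prefix "klll" already present; 6 new (r, l, l, r, k, l)
  "kllrkqkl" → prefix "kllrk" already present; 3 new (q, k, l)
  "kllrqrlqkr" → prefix "kllr" already present; 6 new (q, r, l, q, k, r)
  "kllklkr" → prefix "kllkl" already present; 2 new (k, r)
  "klllrq" → prefix "klllr" already present; 1 new (q)
  "kllkq" → prefix "kllk" already present; 1 new (q)
Total nodes = 6 + 8 + 8 + 2 + 6 + 3 + 6 + 2 + 1 + 1 = 43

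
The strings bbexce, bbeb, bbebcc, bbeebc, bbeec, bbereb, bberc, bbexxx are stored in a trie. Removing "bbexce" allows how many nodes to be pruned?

After clearing the end-marker at "bbexce", prune upward until reaching a node still needed by another word.
The suffix "ce" (2 nodes) is used only by "bbexce"; the node for "bbex" still has the child "x", so pruning stops there.
Nodes removed: 2

2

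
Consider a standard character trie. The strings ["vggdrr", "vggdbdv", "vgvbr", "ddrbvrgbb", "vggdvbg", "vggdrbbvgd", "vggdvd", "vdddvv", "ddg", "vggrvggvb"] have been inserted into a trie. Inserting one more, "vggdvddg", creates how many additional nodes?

The longest prefix of "vggdvddg" already in the trie is "vggdvd" (length 6).
New nodes needed: |"vggdvddg"| − 6 = 8 − 6 = 2.

2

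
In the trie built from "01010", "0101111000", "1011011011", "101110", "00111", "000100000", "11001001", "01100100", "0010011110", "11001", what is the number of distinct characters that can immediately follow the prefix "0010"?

1

Follow the path "0010" to its node, then look at its outgoing edges.
Distinct next characters after "0010": 0.
That node has 1 child edge.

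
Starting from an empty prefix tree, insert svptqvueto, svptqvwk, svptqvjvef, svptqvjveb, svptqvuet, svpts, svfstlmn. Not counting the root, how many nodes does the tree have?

24

Count nodes per top-level branch (shared prefixes stored once):
  's'-branch (svfstlmn, svptqvjveb, svptqvjvef, svptqvuet, svptqvueto, svptqvwk, svpts): 24 nodes
Sum: 24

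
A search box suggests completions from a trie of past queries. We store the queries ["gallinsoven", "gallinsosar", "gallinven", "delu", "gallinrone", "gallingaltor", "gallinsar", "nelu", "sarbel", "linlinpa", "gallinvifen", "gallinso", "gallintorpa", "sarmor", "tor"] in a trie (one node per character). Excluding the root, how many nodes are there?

66

Trace insertions, counting only characters that open a new branch:
  "gallinsoven" → 11 new (g, a, l, l, i, n, s, o, v, e, n)
  "gallinsosar" → prefix "gallinso" already present; 3 new (s, a, r)
  "gallinven" → prefix "gallin" already present; 3 new (v, e, n)
  "delu" → 4 new (d, e, l, u)
  "gallinrone" → prefix "gallin" already present; 4 new (r, o, n, e)
  "gallingaltor" → prefix "gallin" already present; 6 new (g, a, l, t, o, r)
  "gallinsar" → prefix "gallins" already present; 2 new (a, r)
  "nelu" → 4 new (n, e, l, u)
  "sarbel" → 6 new (s, a, r, b, e, l)
  "linlinpa" → 8 new (l, i, n, l, i, n, p, a)
  "gallinvifen" → prefix "gallinv" already present; 4 new (i, f, e, n)
  "gallinso" → prefix "gallinso" already present; 0 new (none)
  "gallintorpa" → prefix "gallin" already present; 5 new (t, o, r, p, a)
  "sarmor" → prefix "sar" already present; 3 new (m, o, r)
  "tor" → 3 new (t, o, r)
Total nodes = 11 + 3 + 3 + 4 + 4 + 6 + 2 + 4 + 6 + 8 + 4 + 0 + 5 + 3 + 3 = 66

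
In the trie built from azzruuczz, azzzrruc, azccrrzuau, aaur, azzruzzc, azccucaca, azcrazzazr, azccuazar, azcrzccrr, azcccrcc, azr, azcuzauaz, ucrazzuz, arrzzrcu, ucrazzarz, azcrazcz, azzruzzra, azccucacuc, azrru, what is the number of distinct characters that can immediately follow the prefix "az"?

3

Walk "az" from the root, arriving at one node.
Distinct next characters after "az": c, r, z.
That node has 3 child edges.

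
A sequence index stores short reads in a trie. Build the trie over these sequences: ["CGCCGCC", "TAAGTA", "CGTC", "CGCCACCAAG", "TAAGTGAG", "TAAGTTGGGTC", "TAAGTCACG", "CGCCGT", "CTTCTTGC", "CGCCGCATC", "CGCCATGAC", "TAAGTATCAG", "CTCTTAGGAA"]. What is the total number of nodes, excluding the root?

61

Trace insertions, counting only characters that open a new branch:
  "CGCCGCC" → 7 new (C, G, C, C, G, C, C)
  "TAAGTA" → 6 new (T, A, A, G, T, A)
  "CGTC" → prefix "CG" already present; 2 new (T, C)
  "CGCCACCAAG" → prefix "CGCC" already present; 6 new (A, C, C, A, A, G)
  "TAAGTGAG" → prefix "TAAGT" already present; 3 new (G, A, G)
  "TAAGTTGGGTC" → prefix "TAAGT" already present; 6 new (T, G, G, G, T, C)
  "TAAGTCACG" → prefix "TAAGT" already present; 4 new (C, A, C, G)
  "CGCCGT" → prefix "CGCCG" already present; 1 new (T)
  "CTTCTTGC" → prefix "C" already present; 7 new (T, T, C, T, T, G, C)
  "CGCCGCATC" → prefix "CGCCGC" already present; 3 new (A, T, C)
  "CGCCATGAC" → prefix "CGCCA" already present; 4 new (T, G, A, C)
  "TAAGTATCAG" → prefix "TAAGTA" already present; 4 new (T, C, A, G)
  "CTCTTAGGAA" → prefix "CT" already present; 8 new (C, T, T, A, G, G, A, A)
Total nodes = 7 + 6 + 2 + 6 + 3 + 6 + 4 + 1 + 7 + 3 + 4 + 4 + 8 = 61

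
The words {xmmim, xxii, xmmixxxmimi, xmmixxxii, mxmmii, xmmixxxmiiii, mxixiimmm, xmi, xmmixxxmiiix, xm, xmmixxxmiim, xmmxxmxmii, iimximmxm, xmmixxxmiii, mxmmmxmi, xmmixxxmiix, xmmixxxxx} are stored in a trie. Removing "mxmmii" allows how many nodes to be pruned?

2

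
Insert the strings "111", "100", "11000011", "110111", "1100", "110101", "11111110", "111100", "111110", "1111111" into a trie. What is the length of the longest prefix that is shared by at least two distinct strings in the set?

7

Look for the deepest trie node that still has at least two words in its subtree.
e.g. "1111111" and "11111110" share the prefix "1111111" of length 7; no pair shares a longer one.
Longest shared-prefix length: 7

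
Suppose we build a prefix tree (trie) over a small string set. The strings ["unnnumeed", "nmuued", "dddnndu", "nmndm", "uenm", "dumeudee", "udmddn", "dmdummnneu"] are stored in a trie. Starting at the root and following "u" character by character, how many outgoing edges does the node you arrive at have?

Follow the path "u" to its node, then look at its outgoing edges.
Characters that immediately follow "u" among the stored strings: {d, e, n}.
That node has 3 child edges.

3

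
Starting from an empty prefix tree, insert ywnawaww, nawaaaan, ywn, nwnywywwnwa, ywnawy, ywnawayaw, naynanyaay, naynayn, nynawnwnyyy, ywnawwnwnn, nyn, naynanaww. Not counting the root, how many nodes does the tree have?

Insert word by word; a character creates a node only if that edge doesn't already exist:
  "ywnawaww" → 8 new (y, w, n, a, w, a, w, w)
  "nawaaaan" → 8 new (n, a, w, a, a, a, a, n)
  "ywn" → prefix "ywn" already present; 0 new (none)
  "nwnywywwnwa" → prefix "n" already present; 10 new (w, n, y, w, y, w, w, n, w, a)
  "ywnawy" → prefix "ywnaw" already present; 1 new (y)
  "ywnawayaw" → prefix "ywnawa" already present; 3 new (y, a, w)
  "naynanyaay" → prefix "na" already present; 8 new (y, n, a, n, y, a, a, y)
  "naynayn" → prefix "nayna" already present; 2 new (y, n)
  "nynawnwnyyy" → prefix "n" already present; 10 new (y, n, a, w, n, w, n, y, y, y)
  "ywnawwnwnn" → prefix "ywnaw" already present; 5 new (w, n, w, n, n)
  "nyn" → prefix "nyn" already present; 0 new (none)
  "naynanaww" → prefix "naynan" already present; 3 new (a, w, w)
Total nodes = 8 + 8 + 0 + 10 + 1 + 3 + 8 + 2 + 10 + 5 + 0 + 3 = 58

58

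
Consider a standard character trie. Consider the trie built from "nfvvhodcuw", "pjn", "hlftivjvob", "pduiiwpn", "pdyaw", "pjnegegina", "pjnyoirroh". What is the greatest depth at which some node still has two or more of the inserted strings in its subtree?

Look for the deepest trie node that still has at least two words in its subtree.
e.g. "pjn" and "pjnegegina" share the prefix "pjn" of length 3; no pair shares a longer one.
Longest shared-prefix length: 3

3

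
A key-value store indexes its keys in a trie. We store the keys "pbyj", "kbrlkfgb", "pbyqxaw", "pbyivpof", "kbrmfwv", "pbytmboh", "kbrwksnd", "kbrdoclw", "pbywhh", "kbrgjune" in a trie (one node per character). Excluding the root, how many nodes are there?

Count nodes per top-level branch (shared prefixes stored once):
  'k'-branch (kbrdoclw, kbrgjune, kbrlkfgb, kbrmfwv, kbrwksnd): 27 nodes
  'p'-branch (pbyivpof, pbyj, pbyqxaw, pbytmboh, pbywhh): 21 nodes
Sum: 48

48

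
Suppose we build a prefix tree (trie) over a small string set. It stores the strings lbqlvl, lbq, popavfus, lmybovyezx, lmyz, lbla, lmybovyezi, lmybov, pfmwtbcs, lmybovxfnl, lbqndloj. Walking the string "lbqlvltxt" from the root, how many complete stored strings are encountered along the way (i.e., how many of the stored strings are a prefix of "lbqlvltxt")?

Check each prefix of "lbqlvltxt" against the stored set — each match is an end-marker on the path.
Prefixes of the query that are stored words: "lbq", "lbqlvl"
Count: 2

2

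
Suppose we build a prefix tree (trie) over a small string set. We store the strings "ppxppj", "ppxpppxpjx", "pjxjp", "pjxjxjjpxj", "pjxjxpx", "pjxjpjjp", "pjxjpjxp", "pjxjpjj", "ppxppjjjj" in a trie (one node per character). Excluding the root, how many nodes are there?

31

Trace insertions, counting only characters that open a new branch:
  "ppxppj" → 6 new (p, p, x, p, p, j)
  "ppxpppxpjx" → prefix "ppxpp" already present; 5 new (p, x, p, j, x)
  "pjxjp" → prefix "p" already present; 4 new (j, x, j, p)
  "pjxjxjjpxj" → prefix "pjxj" already present; 6 new (x, j, j, p, x, j)
  "pjxjxpx" → prefix "pjxjx" already present; 2 new (p, x)
  "pjxjpjjp" → prefix "pjxjp" already present; 3 new (j, j, p)
  "pjxjpjxp" → prefix "pjxjpj" already present; 2 new (x, p)
  "pjxjpjj" → prefix "pjxjpjj" already present; 0 new (none)
  "ppxppjjjj" → prefix "ppxppj" already present; 3 new (j, j, j)
Total nodes = 6 + 5 + 4 + 6 + 2 + 3 + 2 + 0 + 3 = 31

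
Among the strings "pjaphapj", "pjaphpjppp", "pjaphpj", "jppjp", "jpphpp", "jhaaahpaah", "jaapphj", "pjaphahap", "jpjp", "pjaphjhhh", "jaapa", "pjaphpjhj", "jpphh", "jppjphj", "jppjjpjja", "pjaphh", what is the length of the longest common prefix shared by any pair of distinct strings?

7

Equivalently: take the maximum, over all pairs, of their longest common prefix length.
e.g. "pjaphpj" and "pjaphpjhj" share the prefix "pjaphpj" of length 7; no pair shares a longer one.
Longest shared-prefix length: 7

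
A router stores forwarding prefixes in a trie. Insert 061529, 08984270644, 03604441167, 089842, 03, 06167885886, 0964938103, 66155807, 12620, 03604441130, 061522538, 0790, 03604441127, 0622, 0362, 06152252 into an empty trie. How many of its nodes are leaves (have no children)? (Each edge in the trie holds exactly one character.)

14

Leaves are exactly the stored words that no other stored word extends.
Those words: "03604441127", "03604441130", "03604441167", "0362", "06152252", "061522538", "061529", "06167885886", "0622", "0790", "08984270644", "0964938103", "12620", "66155807"
Leaf count: 14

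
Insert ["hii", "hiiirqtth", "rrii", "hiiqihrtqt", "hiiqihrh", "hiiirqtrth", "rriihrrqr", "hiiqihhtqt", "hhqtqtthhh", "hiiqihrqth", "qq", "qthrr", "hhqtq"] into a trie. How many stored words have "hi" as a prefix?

Walk to "hi"; the words in its subtree are exactly those with that prefix.
Words under "hi": hii, hiiirqtrth, hiiirqtth, hiiqihhtqt, hiiqihrh, hiiqihrqth, hiiqihrtqt
Count: 7

7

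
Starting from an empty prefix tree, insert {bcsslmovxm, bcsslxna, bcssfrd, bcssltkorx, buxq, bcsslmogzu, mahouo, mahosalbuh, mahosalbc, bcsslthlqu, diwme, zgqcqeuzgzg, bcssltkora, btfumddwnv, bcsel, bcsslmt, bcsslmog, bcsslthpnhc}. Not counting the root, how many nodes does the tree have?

For each word, the new-node count is its length minus the longest prefix already in the trie:
  "bcsslmovxm" → 10 new (b, c, s, s, l, m, o, v, x, m)
  "bcsslxna" → prefix "bcssl" already present; 3 new (x, n, a)
  "bcssfrd" → prefix "bcss" already present; 3 new (f, r, d)
  "bcssltkorx" → prefix "bcssl" already present; 5 new (t, k, o, r, x)
  "buxq" → prefix "b" already present; 3 new (u, x, q)
  "bcsslmogzu" → prefix "bcsslmo" already present; 3 new (g, z, u)
  "mahouo" → 6 new (m, a, h, o, u, o)
  "mahosalbuh" → prefix "maho" already present; 6 new (s, a, l, b, u, h)
  "mahosalbc" → prefix "mahosalb" already present; 1 new (c)
  "bcsslthlqu" → prefix "bcsslt" already present; 4 new (h, l, q, u)
  "diwme" → 5 new (d, i, w, m, e)
  "zgqcqeuzgzg" → 11 new (z, g, q, c, q, e, u, z, g, z, g)
  "bcssltkora" → prefix "bcssltkor" already present; 1 new (a)
  "btfumddwnv" → prefix "b" already present; 9 new (t, f, u, m, d, d, w, n, v)
  "bcsel" → prefix "bcs" already present; 2 new (e, l)
  "bcsslmt" → prefix "bcsslm" already present; 1 new (t)
  "bcsslmog" → prefix "bcsslmog" already present; 0 new (none)
  "bcsslthpnhc" → prefix "bcsslth" already present; 4 new (p, n, h, c)
Total nodes = 10 + 3 + 3 + 5 + 3 + 3 + 6 + 6 + 1 + 4 + 5 + 11 + 1 + 9 + 2 + 1 + 0 + 4 = 77

77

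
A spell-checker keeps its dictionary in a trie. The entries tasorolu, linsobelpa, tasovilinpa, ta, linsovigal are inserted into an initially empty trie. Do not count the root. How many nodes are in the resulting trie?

Trace insertions, counting only characters that open a new branch:
  "tasorolu" → 8 new (t, a, s, o, r, o, l, u)
  "linsobelpa" → 10 new (l, i, n, s, o, b, e, l, p, a)
  "tasovilinpa" → prefix "taso" already present; 7 new (v, i, l, i, n, p, a)
  "ta" → prefix "ta" already present; 0 new (none)
  "linsovigal" → prefix "linso" already present; 5 new (v, i, g, a, l)
Total nodes = 8 + 10 + 7 + 0 + 5 = 30

30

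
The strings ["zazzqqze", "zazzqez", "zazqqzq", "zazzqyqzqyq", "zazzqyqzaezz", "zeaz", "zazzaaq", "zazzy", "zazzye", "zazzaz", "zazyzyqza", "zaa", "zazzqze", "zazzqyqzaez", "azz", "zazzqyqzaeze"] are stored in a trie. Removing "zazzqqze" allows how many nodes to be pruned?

3

A node on "zazzqqze"'s path can go only if nothing else ends at it or branches off below it.
The suffix "qze" (3 nodes) is used only by "zazzqqze"; the node for "zazzq" still has the child "e", so pruning stops there.
Nodes removed: 3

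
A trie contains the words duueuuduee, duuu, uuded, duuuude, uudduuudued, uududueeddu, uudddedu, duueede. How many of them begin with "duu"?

4

Filter for entries beginning with "duu":
Words under "duu": duueede, duueuuduee, duuu, duuuude
Count: 4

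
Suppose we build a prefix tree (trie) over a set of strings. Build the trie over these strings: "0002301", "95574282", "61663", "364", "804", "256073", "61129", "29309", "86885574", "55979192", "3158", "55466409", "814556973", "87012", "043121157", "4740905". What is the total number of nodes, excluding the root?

90

Count nodes per top-level branch (shared prefixes stored once):
  '0'-branch (0002301, 043121157): 15 nodes
  '2'-branch (256073, 29309): 10 nodes
  '3'-branch (3158, 364): 6 nodes
  '4'-branch (4740905): 7 nodes
  '5'-branch (55466409, 55979192): 14 nodes
  '6'-branch (61129, 61663): 8 nodes
  '8'-branch (804, 814556973, 86885574, 87012): 22 nodes
  '9'-branch (95574282): 8 nodes
Sum: 90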